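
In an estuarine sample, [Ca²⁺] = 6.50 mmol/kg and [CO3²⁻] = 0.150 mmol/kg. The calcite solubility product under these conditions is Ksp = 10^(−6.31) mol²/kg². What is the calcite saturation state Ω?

Ω = 1.99

Ksp = 10^(−6.31) = 4.898×10^-7
Ω = [Ca²⁺][CO3²⁻]/Ksp = (6.50×10^-3)(0.150×10^-3) / 4.898×10^-7 = 1.99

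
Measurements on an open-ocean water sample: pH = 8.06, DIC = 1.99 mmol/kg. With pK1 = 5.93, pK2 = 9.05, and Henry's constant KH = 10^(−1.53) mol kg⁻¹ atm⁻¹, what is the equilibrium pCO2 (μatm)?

pCO2 = 450 μatm

α₀ = 1 / (1 + K1/[H⁺] + K1K2/[H⁺]²) = 1 / (1 + 10^+2.13 + 10^+1.14)
   = 1 / (1 + 134.90 + 13.804) = 1/149.70 = 0.006680
[CO2*] = α₀ × DIC = 0.006680 × 1.99 = 0.01329 mmol/kg = 13.29 μmol/kg
pCO2 = [CO2*]/KH = 1.329×10^-5 / 2.951×10^-2 = 450 μatm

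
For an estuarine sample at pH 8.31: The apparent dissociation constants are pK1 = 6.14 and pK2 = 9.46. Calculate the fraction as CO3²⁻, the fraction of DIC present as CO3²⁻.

α₂ = 0.0657

α₂ = 1 / (1 + [H⁺]/K2 + [H⁺]²/(K1K2)) = 1 / (1 + 10^+1.15 + 10^-1.02)
   = 1 / (1 + 14.125 + 0.095499) = 1/15.221 = 0.06570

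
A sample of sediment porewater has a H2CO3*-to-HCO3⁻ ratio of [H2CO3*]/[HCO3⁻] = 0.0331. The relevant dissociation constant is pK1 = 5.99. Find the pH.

pH = 7.47

From K1 = [H⁺][HCO3⁻]/[H2CO3*]:  pH = pK1 − log₁₀([H2CO3*]/[HCO3⁻])
log₁₀(0.0331) = -1.480
pH = 5.99 − (-1.480) = 7.47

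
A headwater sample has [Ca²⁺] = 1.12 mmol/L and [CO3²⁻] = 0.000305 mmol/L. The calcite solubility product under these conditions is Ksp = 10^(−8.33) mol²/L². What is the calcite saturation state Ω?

Ksp = 10^(−8.33) = 4.677×10^-9
Ω = [Ca²⁺][CO3²⁻]/Ksp = (1.12×10^-3)(0.000305×10^-3) / 4.677×10^-9 = 0.0730

Ω = 0.0730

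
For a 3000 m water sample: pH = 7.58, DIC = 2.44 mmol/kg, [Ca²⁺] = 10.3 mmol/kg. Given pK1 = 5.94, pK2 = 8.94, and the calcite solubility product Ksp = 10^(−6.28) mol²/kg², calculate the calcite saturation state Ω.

Ω = 1.96

α₂ = 1 / (1 + [H⁺]/K2 + [H⁺]²/(K1K2)) = 1 / (1 + 10^+1.36 + 10^-0.28)
   = 1 / (1 + 22.909 + 0.52481) = 1/24.433 = 0.04093
[CO3²⁻] = α₂ × DIC = 0.04093 × 2.44 = 0.09986 mmol/kg
Ksp = 10^(−6.28) = 5.248×10^-7
Ω = [Ca²⁺][CO3²⁻]/Ksp = (10.3×10^-3)(9.986×10^-5) / 5.248×10^-7 = 1.96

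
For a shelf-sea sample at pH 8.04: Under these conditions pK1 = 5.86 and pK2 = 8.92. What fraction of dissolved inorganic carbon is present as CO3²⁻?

α₂ = 1 / (1 + [H⁺]/K2 + [H⁺]²/(K1K2)) = 1 / (1 + 10^+0.88 + 10^-1.30)
   = 1 / (1 + 7.5858 + 0.050119) = 1/8.6359 = 0.1158

α₂ = 0.116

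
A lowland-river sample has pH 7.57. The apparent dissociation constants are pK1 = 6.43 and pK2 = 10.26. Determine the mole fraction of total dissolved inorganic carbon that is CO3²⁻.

α₂ = 0.00190

α₂ = 1 / (1 + [H⁺]/K2 + [H⁺]²/(K1K2)) = 1 / (1 + 10^+2.69 + 10^+1.55)
   = 1 / (1 + 489.78 + 35.481) = 1/526.26 = 0.001900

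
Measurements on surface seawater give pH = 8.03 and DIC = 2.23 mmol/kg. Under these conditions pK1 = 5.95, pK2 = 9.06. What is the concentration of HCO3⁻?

α₁ = 1 / (1 + [H⁺]/K1 + K2/[H⁺]) = 1 / (1 + 10^-2.08 + 10^-1.03)
   = 1 / (1 + 0.0083176 + 0.093325) = 1/1.1016 = 0.9077
[HCO3⁻] = α₁ × DIC = 0.9077 × 2.23 = 2.02 mmol/kg

[HCO3⁻] = 2.02 mmol/kg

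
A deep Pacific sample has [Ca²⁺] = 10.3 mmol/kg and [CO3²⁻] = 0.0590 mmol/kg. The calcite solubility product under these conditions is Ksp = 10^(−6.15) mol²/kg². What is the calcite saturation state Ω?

Ksp = 10^(−6.15) = 7.079×10^-7
Ω = [Ca²⁺][CO3²⁻]/Ksp = (10.3×10^-3)(0.0590×10^-3) / 7.079×10^-7 = 0.858

Ω = 0.858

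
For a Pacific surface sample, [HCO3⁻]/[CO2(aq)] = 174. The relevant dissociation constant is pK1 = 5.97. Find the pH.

From K1 = [H⁺][HCO3⁻]/[CO2(aq)]:  pH = pK1 + log₁₀([HCO3⁻]/[CO2(aq)])
log₁₀(174) = +2.241
pH = 5.97 + (+2.241) = 8.21

pH = 8.21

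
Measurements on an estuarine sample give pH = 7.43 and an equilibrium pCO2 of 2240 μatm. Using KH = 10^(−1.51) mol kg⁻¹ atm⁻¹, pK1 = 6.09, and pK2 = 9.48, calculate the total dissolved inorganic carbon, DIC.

[CO2*] = KH · pCO2 = 10^(−1.51) × 2240×10^-6 = 6.922×10^-5 mol/kg
α₀ = 1/(1 + K1/[H⁺] + K1K2/[H⁺]²) = 1/(1 + 10^+1.34 + 10^-0.71) = 0.04334
DIC = [CO2*]/α₀ = 6.922×10^-5 / 0.04334 = 1.60 mmol/kg

DIC = 1.60 mmol/kg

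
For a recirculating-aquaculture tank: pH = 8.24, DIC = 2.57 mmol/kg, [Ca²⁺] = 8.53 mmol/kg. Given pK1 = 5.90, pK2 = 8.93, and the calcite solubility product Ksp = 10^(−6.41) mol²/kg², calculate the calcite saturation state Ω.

Ω = 9.52

α₂ = 1 / (1 + [H⁺]/K2 + [H⁺]²/(K1K2)) = 1 / (1 + 10^+0.69 + 10^-1.65)
   = 1 / (1 + 4.8978 + 0.022387) = 1/5.9202 = 0.1689
[CO3²⁻] = α₂ × DIC = 0.1689 × 2.57 = 0.4341 mmol/kg
Ksp = 10^(−6.41) = 3.890×10^-7
Ω = [Ca²⁺][CO3²⁻]/Ksp = (8.53×10^-3)(4.341×10^-4) / 3.890×10^-7 = 9.52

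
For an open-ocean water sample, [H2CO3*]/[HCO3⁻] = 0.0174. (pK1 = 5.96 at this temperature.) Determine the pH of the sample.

pH = 7.72

From K1 = [H⁺][HCO3⁻]/[H2CO3*]:  pH = pK1 − log₁₀([H2CO3*]/[HCO3⁻])
log₁₀(0.0174) = -1.759
pH = 5.96 − (-1.759) = 7.72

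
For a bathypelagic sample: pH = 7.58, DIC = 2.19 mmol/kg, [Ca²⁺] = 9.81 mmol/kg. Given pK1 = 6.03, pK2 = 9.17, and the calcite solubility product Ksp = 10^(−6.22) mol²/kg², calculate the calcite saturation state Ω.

α₂ = 1 / (1 + [H⁺]/K2 + [H⁺]²/(K1K2)) = 1 / (1 + 10^+1.59 + 10^+0.04)
   = 1 / (1 + 38.905 + 1.0965) = 1/41.001 = 0.02439
[CO3²⁻] = α₂ × DIC = 0.02439 × 2.19 = 0.05341 mmol/kg
Ksp = 10^(−6.22) = 6.026×10^-7
Ω = [Ca²⁺][CO3²⁻]/Ksp = (9.81×10^-3)(5.341×10^-5) / 6.026×10^-7 = 0.870

Ω = 0.870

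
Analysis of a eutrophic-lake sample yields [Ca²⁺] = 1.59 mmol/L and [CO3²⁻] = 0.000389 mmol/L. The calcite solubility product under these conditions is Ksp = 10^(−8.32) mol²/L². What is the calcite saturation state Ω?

Ksp = 10^(−8.32) = 4.786×10^-9
Ω = [Ca²⁺][CO3²⁻]/Ksp = (1.59×10^-3)(0.000389×10^-3) / 4.786×10^-9 = 0.129

Ω = 0.129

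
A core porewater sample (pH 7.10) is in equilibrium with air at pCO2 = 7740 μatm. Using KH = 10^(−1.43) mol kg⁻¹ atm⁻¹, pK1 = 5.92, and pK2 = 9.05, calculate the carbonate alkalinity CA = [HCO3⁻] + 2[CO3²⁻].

CA = 4.45 mmol/kg

[CO2*] = KH · pCO2 = 10^(−1.43) × 7740×10^-6 = 2.876×10^-4 mol/kg
α₀ = 1/(1 + K1/[H⁺] + K1K2/[H⁺]²) = 1/(1 + 10^+1.18 + 10^-0.77) = 0.06133
DIC = [CO2*]/α₀ = 2.876×10^-4 / 0.06133 = 4.689 mmol/kg
CA = (α₁ + 2α₂)·DIC = (0.9283 + 2×0.01042) × 4.689 = 4.45 mmol/kg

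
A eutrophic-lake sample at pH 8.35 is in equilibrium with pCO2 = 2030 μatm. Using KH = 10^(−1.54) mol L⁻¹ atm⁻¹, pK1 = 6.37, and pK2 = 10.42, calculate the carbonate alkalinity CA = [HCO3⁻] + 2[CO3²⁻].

[CO2*] = KH · pCO2 = 10^(−1.54) × 2030×10^-6 = 5.855×10^-5 mol/L
α₀ = 1/(1 + K1/[H⁺] + K1K2/[H⁺]²) = 1/(1 + 10^+1.98 + 10^-0.09) = 0.01028
DIC = [CO2*]/α₀ = 5.855×10^-5 / 0.01028 = 5.697 mmol/L
CA = (α₁ + 2α₂)·DIC = (0.9814 + 2×0.008353) × 5.697 = 5.69 mmol/L

CA = 5.69 mmol/L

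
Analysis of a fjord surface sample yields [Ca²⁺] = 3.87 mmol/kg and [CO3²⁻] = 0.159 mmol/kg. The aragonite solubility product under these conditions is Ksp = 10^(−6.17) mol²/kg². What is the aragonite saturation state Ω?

Ksp = 10^(−6.17) = 6.761×10^-7
Ω = [Ca²⁺][CO3²⁻]/Ksp = (3.87×10^-3)(0.159×10^-3) / 6.761×10^-7 = 0.910

Ω = 0.910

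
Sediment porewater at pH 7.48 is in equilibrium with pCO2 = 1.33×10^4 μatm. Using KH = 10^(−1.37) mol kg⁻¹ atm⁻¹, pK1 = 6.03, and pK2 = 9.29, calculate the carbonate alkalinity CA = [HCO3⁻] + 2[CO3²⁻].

CA = 16.5 mmol/kg

[CO2*] = KH · pCO2 = 10^(−1.37) × 1.33×10^4×10^-6 = 5.674×10^-4 mol/kg
α₀ = 1/(1 + K1/[H⁺] + K1K2/[H⁺]²) = 1/(1 + 10^+1.45 + 10^-0.36) = 0.03376
DIC = [CO2*]/α₀ = 5.674×10^-4 / 0.03376 = 16.81 mmol/kg
CA = (α₁ + 2α₂)·DIC = (0.9515 + 2×0.01474) × 16.81 = 16.5 mmol/kg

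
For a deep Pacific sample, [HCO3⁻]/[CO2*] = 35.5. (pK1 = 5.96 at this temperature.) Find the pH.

pH = 7.51

From K1 = [H⁺][HCO3⁻]/[CO2*]:  pH = pK1 + log₁₀([HCO3⁻]/[CO2*])
log₁₀(35.5) = +1.550
pH = 5.96 + (+1.550) = 7.51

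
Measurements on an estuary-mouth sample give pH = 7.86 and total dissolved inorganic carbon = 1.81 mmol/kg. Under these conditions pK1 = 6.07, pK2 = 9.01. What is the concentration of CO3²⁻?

[CO3²⁻] = 0.118 mmol/kg

α₂ = 1 / (1 + [H⁺]/K2 + [H⁺]²/(K1K2)) = 1 / (1 + 10^+1.15 + 10^-0.64)
   = 1 / (1 + 14.125 + 0.22909) = 1/15.354 = 0.06513
[CO3²⁻] = α₂ × DIC = 0.06513 × 1.81 = 0.118 mmol/kg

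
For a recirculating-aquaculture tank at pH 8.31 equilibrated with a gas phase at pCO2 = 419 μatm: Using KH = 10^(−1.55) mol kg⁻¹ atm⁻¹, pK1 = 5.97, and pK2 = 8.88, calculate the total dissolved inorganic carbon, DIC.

[CO2*] = KH · pCO2 = 10^(−1.55) × 419×10^-6 = 1.181×10^-5 mol/kg
α₀ = 1/(1 + K1/[H⁺] + K1K2/[H⁺]²) = 1/(1 + 10^+2.34 + 10^+1.77) = 0.003589
DIC = [CO2*]/α₀ = 1.181×10^-5 / 0.003589 = 3.29 mmol/kg

DIC = 3.29 mmol/kg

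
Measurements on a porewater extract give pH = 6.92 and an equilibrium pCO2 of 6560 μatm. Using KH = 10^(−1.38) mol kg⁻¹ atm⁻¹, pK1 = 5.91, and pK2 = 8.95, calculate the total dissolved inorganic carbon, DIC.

DIC = 3.10 mmol/kg

[CO2*] = KH · pCO2 = 10^(−1.38) × 6560×10^-6 = 2.735×10^-4 mol/kg
α₀ = 1/(1 + K1/[H⁺] + K1K2/[H⁺]²) = 1/(1 + 10^+1.01 + 10^-1.02) = 0.08827
DIC = [CO2*]/α₀ = 2.735×10^-4 / 0.08827 = 3.10 mmol/kg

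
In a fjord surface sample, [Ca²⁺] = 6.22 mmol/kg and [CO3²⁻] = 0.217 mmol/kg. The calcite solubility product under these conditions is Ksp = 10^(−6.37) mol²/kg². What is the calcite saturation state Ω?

Ω = 3.16

Ksp = 10^(−6.37) = 4.266×10^-7
Ω = [Ca²⁺][CO3²⁻]/Ksp = (6.22×10^-3)(0.217×10^-3) / 4.266×10^-7 = 3.16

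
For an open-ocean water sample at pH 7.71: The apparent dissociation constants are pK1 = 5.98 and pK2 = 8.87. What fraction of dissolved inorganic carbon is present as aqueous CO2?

α₀ = 0.0171

α₀ = 1 / (1 + K1/[H⁺] + K1K2/[H⁺]²) = 1 / (1 + 10^+1.73 + 10^+0.57)
   = 1 / (1 + 53.703 + 3.7154) = 1/58.419 = 0.01712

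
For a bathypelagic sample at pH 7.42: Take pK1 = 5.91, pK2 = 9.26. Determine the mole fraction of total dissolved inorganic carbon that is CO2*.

α₀ = 1 / (1 + K1/[H⁺] + K1K2/[H⁺]²) = 1 / (1 + 10^+1.51 + 10^-0.33)
   = 1 / (1 + 32.359 + 0.46774) = 1/33.827 = 0.02956

α₀ = 0.0296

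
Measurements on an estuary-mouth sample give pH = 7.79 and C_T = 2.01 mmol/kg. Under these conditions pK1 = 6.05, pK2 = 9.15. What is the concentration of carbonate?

α₂ = 1 / (1 + [H⁺]/K2 + [H⁺]²/(K1K2)) = 1 / (1 + 10^+1.36 + 10^-0.38)
   = 1 / (1 + 22.909 + 0.41687) = 1/24.326 = 0.04111
[CO3²⁻] = α₂ × DIC = 0.04111 × 2.01 = 0.0826 mmol/kg

[CO3²⁻] = 0.0826 mmol/kg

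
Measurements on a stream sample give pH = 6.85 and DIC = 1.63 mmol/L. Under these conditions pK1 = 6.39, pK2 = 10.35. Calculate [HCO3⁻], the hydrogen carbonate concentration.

[HCO3⁻] = 1.21 mmol/L

α₁ = 1 / (1 + [H⁺]/K1 + K2/[H⁺]) = 1 / (1 + 10^-0.46 + 10^-3.50)
   = 1 / (1 + 0.34674 + 0.00031623) = 1/1.3471 = 0.7424
[HCO3⁻] = α₁ × DIC = 0.7424 × 1.63 = 1.21 mmol/L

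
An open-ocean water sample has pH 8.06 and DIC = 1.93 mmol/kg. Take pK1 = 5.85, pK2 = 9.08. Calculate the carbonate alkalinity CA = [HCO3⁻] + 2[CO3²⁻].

CA = 2.09 mmol/kg

CA = [HCO3⁻] + 2[CO3²⁻] = (α₁ + 2α₂)·DIC
At pH 8.06: [H⁺]/K1 = 10^-2.21 = 0.0061660, K2/[H⁺] = 10^-1.02 = 0.095499
α₁ = 1/(1 + 0.0061660 + 0.095499) = 1/1.1017 = 0.9077; α₂ = α₁·K2/[H⁺] = 0.08669
α₁ + 2α₂ = 1.0811
CA = 1.0811 × 1.93 = 2.09 mmol/kg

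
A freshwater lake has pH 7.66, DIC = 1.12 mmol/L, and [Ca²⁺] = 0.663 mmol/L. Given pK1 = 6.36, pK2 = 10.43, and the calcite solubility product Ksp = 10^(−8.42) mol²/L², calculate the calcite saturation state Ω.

α₂ = 1 / (1 + [H⁺]/K2 + [H⁺]²/(K1K2)) = 1 / (1 + 10^+2.77 + 10^+1.47)
   = 1 / (1 + 588.84 + 29.512) = 1/619.36 = 0.001615
[CO3²⁻] = α₂ × DIC = 0.001615 × 1.12 = 0.001808 mmol/L = 1.808 μmol/L
Ksp = 10^(−8.42) = 3.802×10^-9
Ω = [Ca²⁺][CO3²⁻]/Ksp = (0.663×10^-3)(1.808×10^-6) / 3.802×10^-9 = 0.315

Ω = 0.315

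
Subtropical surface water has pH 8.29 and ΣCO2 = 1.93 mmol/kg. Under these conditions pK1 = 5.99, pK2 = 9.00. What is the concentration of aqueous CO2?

[CO2*] = 8.06 μmol/kg

α₀ = 1 / (1 + K1/[H⁺] + K1K2/[H⁺]²) = 1 / (1 + 10^+2.30 + 10^+1.59)
   = 1 / (1 + 199.53 + 38.905) = 1/239.43 = 0.004177
[CO2*] = α₀ × DIC = 0.004177 × 1.93 = 0.00806 mmol/kg = 8.06 μmol/kg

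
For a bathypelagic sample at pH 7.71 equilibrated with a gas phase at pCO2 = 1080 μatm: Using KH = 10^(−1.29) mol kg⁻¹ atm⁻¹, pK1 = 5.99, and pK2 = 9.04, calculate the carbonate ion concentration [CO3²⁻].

[CO3²⁻] = 0.136 mmol/kg

[CO2*] = KH · pCO2 = 10^(−1.29) × 1080×10^-6 = 5.539×10^-5 mol/kg
α₀ = 1/(1 + K1/[H⁺] + K1K2/[H⁺]²) = 1/(1 + 10^+1.72 + 10^+0.39) = 0.01788
DIC = [CO2*]/α₀ = 5.539×10^-5 / 0.01788 = 3.098 mmol/kg
[CO3²⁻] = α₂·DIC; α₂ = 0.04388, so [CO3²⁻] = 0.04388 × 3.098 = 0.136 mmol/kg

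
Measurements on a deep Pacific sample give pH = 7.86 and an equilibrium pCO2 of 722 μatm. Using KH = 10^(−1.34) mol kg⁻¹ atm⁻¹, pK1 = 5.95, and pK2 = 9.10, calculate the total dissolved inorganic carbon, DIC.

[CO2*] = KH · pCO2 = 10^(−1.34) × 722×10^-6 = 3.300×10^-5 mol/kg
α₀ = 1/(1 + K1/[H⁺] + K1K2/[H⁺]²) = 1/(1 + 10^+1.91 + 10^+0.67) = 0.01150
DIC = [CO2*]/α₀ = 3.300×10^-5 / 0.01150 = 2.87 mmol/kg

DIC = 2.87 mmol/kg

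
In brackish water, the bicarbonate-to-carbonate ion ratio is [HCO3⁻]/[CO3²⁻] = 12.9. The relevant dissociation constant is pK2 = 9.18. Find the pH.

From K2 = [H⁺][CO3²⁻]/[HCO3⁻]:  pH = pK2 − log₁₀([HCO3⁻]/[CO3²⁻])
log₁₀(12.9) = +1.111
pH = 9.18 − (+1.111) = 8.07

pH = 8.07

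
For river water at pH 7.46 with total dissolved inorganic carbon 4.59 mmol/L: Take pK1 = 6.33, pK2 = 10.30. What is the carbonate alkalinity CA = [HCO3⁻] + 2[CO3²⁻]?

CA = [HCO3⁻] + 2[CO3²⁻] = (α₁ + 2α₂)·DIC
At pH 7.46: [H⁺]/K1 = 10^-1.13 = 0.074131, K2/[H⁺] = 10^-2.84 = 0.0014454
α₁ = 1/(1 + 0.074131 + 0.0014454) = 1/1.0756 = 0.9297; α₂ = α₁·K2/[H⁺] = 0.001344
α₁ + 2α₂ = 0.9324
CA = 0.9324 × 4.59 = 4.28 mmol/L

CA = 4.28 mmol/L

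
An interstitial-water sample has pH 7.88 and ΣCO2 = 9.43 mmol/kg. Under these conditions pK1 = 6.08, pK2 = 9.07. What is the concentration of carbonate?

α₂ = 1 / (1 + [H⁺]/K2 + [H⁺]²/(K1K2)) = 1 / (1 + 10^+1.19 + 10^-0.61)
   = 1 / (1 + 15.488 + 0.24547) = 1/16.734 = 0.05976
[CO3²⁻] = α₂ × DIC = 0.05976 × 9.43 = 0.564 mmol/kg

[CO3²⁻] = 0.564 mmol/kg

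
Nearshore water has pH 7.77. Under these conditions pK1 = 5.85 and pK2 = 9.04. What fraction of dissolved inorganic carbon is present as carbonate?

α₂ = 1 / (1 + [H⁺]/K2 + [H⁺]²/(K1K2)) = 1 / (1 + 10^+1.27 + 10^-0.65)
   = 1 / (1 + 18.621 + 0.22387) = 1/19.845 = 0.05039

α₂ = 0.0504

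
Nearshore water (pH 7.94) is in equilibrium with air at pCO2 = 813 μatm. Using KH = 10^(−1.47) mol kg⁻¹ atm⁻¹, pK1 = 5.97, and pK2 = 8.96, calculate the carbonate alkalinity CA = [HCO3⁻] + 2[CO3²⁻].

[CO2*] = KH · pCO2 = 10^(−1.47) × 813×10^-6 = 2.755×10^-5 mol/kg
α₀ = 1/(1 + K1/[H⁺] + K1K2/[H⁺]²) = 1/(1 + 10^+1.97 + 10^+0.95) = 0.009686
DIC = [CO2*]/α₀ = 2.755×10^-5 / 0.009686 = 2.844 mmol/kg
CA = (α₁ + 2α₂)·DIC = (0.9040 + 2×0.08633) × 2.844 = 3.06 mmol/kg

CA = 3.06 mmol/kg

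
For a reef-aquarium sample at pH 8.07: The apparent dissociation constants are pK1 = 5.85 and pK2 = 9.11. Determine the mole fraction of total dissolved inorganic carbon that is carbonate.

α₂ = 1 / (1 + [H⁺]/K2 + [H⁺]²/(K1K2)) = 1 / (1 + 10^+1.04 + 10^-1.18)
   = 1 / (1 + 10.965 + 0.066069) = 1/12.031 = 0.08312

α₂ = 0.0831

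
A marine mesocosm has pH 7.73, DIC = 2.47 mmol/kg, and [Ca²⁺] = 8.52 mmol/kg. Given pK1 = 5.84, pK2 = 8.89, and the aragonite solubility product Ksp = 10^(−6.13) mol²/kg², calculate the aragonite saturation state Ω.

α₂ = 1 / (1 + [H⁺]/K2 + [H⁺]²/(K1K2)) = 1 / (1 + 10^+1.16 + 10^-0.73)
   = 1 / (1 + 14.454 + 0.18621) = 1/15.641 = 0.06394
[CO3²⁻] = α₂ × DIC = 0.06394 × 2.47 = 0.1579 mmol/kg
Ksp = 10^(−6.13) = 7.413×10^-7
Ω = [Ca²⁺][CO3²⁻]/Ksp = (8.52×10^-3)(1.579×10^-4) / 7.413×10^-7 = 1.82

Ω = 1.82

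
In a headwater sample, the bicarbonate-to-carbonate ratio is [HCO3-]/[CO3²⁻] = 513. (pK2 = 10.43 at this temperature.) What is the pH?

pH = 7.72

From K2 = [H⁺][CO3²⁻]/[HCO3-]:  pH = pK2 − log₁₀([HCO3-]/[CO3²⁻])
log₁₀(513) = +2.710
pH = 10.43 − (+2.710) = 7.72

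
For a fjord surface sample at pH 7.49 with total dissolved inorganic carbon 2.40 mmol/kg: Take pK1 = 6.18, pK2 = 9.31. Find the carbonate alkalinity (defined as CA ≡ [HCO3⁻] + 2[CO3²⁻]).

CA = [HCO3⁻] + 2[CO3²⁻] = (α₁ + 2α₂)·DIC
At pH 7.49: [H⁺]/K1 = 10^-1.31 = 0.048978, K2/[H⁺] = 10^-1.82 = 0.015136
α₁ = 1/(1 + 0.048978 + 0.015136) = 1/1.0641 = 0.9397; α₂ = α₁·K2/[H⁺] = 0.01422
α₁ + 2α₂ = 0.9682
CA = 0.9682 × 2.40 = 2.32 mmol/kg

CA = 2.32 mmol/kg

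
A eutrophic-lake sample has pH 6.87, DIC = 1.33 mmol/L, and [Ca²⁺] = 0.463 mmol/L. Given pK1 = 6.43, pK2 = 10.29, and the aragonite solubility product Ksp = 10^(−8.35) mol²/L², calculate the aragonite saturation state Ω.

α₂ = 1 / (1 + [H⁺]/K2 + [H⁺]²/(K1K2)) = 1 / (1 + 10^+3.42 + 10^+2.98)
   = 1 / (1 + 2630.3 + 954.99) = 1/3586.3 = 0.0002788
[CO3²⁻] = α₂ × DIC = 0.0002788 × 1.33 = 0.0003709 mmol/L = 0.3709 μmol/L
Ksp = 10^(−8.35) = 4.467×10^-9
Ω = [Ca²⁺][CO3²⁻]/Ksp = (0.463×10^-3)(3.709×10^-7) / 4.467×10^-9 = 0.0384

Ω = 0.0384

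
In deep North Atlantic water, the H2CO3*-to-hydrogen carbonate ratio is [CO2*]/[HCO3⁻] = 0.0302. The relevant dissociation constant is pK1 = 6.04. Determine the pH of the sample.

From K1 = [H⁺][HCO3⁻]/[CO2*]:  pH = pK1 − log₁₀([CO2*]/[HCO3⁻])
log₁₀(0.0302) = -1.520
pH = 6.04 − (-1.520) = 7.56

pH = 7.56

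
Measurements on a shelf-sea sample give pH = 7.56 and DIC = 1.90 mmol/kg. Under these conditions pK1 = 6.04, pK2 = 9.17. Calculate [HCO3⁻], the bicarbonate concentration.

α₁ = 1 / (1 + [H⁺]/K1 + K2/[H⁺]) = 1 / (1 + 10^-1.52 + 10^-1.61)
   = 1 / (1 + 0.030200 + 0.024547) = 1/1.0547 = 0.9481
[HCO3⁻] = α₁ × DIC = 0.9481 × 1.90 = 1.80 mmol/kg

[HCO3⁻] = 1.80 mmol/kg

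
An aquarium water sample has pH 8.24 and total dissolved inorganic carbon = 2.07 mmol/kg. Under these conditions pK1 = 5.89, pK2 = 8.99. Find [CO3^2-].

α₂ = 1 / (1 + [H⁺]/K2 + [H⁺]²/(K1K2)) = 1 / (1 + 10^+0.75 + 10^-1.60)
   = 1 / (1 + 5.6234 + 0.025119) = 1/6.6485 = 0.1504
[CO3²⁻] = α₂ × DIC = 0.1504 × 2.07 = 0.311 mmol/kg

[CO3²⁻] = 0.311 mmol/kg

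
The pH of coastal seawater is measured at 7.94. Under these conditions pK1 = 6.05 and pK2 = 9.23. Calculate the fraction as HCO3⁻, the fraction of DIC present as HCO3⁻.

α₁ = 1 / (1 + [H⁺]/K1 + K2/[H⁺]) = 1 / (1 + 10^-1.89 + 10^-1.29)
   = 1 / (1 + 0.012882 + 0.051286) = 1/1.0642 = 0.9397

α₁ = 0.940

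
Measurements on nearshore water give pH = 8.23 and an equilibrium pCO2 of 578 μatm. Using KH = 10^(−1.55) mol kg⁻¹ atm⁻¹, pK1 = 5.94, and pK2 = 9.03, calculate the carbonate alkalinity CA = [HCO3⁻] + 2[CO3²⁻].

CA = 4.18 mmol/kg

[CO2*] = KH · pCO2 = 10^(−1.55) × 578×10^-6 = 1.629×10^-5 mol/kg
α₀ = 1/(1 + K1/[H⁺] + K1K2/[H⁺]²) = 1/(1 + 10^+2.29 + 10^+1.49) = 0.004407
DIC = [CO2*]/α₀ = 1.629×10^-5 / 0.004407 = 3.696 mmol/kg
CA = (α₁ + 2α₂)·DIC = (0.8594 + 2×0.1362) × 3.696 = 4.18 mmol/kg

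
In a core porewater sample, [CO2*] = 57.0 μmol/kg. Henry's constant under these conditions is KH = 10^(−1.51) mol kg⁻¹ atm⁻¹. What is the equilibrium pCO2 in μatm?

pCO2 = 1840 μatm

KH = 10^(−1.51) = 3.090×10^-2 mol kg⁻¹ atm⁻¹
pCO2 = [CO2*]/KH = 57.0×10^-6 / 3.090×10^-2 = 1.84×10^-3 atm = 1840 μatm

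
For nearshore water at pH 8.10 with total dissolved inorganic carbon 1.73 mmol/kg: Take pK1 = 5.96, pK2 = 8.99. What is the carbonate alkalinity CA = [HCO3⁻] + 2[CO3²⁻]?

CA = 1.92 mmol/kg

CA = [HCO3⁻] + 2[CO3²⁻] = (α₁ + 2α₂)·DIC
At pH 8.10: [H⁺]/K1 = 10^-2.14 = 0.0072444, K2/[H⁺] = 10^-0.89 = 0.12882
α₁ = 1/(1 + 0.0072444 + 0.12882) = 1/1.1361 = 0.8802; α₂ = α₁·K2/[H⁺] = 0.1134
α₁ + 2α₂ = 1.1070
CA = 1.1070 × 1.73 = 1.92 mmol/kg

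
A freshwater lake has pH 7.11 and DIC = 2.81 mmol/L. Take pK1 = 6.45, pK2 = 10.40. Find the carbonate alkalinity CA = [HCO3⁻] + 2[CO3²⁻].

CA = [HCO3⁻] + 2[CO3²⁻] = (α₁ + 2α₂)·DIC
At pH 7.11: [H⁺]/K1 = 10^-0.66 = 0.21878, K2/[H⁺] = 10^-3.29 = 0.00051286
α₁ = 1/(1 + 0.21878 + 0.00051286) = 1/1.2193 = 0.8202; α₂ = α₁·K2/[H⁺] = 0.0004206
α₁ + 2α₂ = 0.8210
CA = 0.8210 × 2.81 = 2.31 mmol/L

CA = 2.31 mmol/L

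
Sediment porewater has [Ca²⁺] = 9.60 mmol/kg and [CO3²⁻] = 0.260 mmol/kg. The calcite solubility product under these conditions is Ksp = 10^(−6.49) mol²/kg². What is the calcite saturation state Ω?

Ksp = 10^(−6.49) = 3.236×10^-7
Ω = [Ca²⁺][CO3²⁻]/Ksp = (9.60×10^-3)(0.260×10^-3) / 3.236×10^-7 = 7.71

Ω = 7.71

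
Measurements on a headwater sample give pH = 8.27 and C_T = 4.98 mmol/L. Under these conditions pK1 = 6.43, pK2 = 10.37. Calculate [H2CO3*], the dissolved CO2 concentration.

[CO2*] = 0.0704 mmol/L

α₀ = 1 / (1 + K1/[H⁺] + K1K2/[H⁺]²) = 1 / (1 + 10^+1.84 + 10^-0.26)
   = 1 / (1 + 69.183 + 0.54954) = 1/70.733 = 0.01414
[CO2*] = α₀ × DIC = 0.01414 × 4.98 = 0.0704 mmol/L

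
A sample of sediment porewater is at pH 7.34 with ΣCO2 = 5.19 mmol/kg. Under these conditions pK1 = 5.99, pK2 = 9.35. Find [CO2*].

[CO2*] = 0.220 mmol/kg

α₀ = 1 / (1 + K1/[H⁺] + K1K2/[H⁺]²) = 1 / (1 + 10^+1.35 + 10^-0.66)
   = 1 / (1 + 22.387 + 0.21878) = 1/23.606 = 0.04236
[CO2*] = α₀ × DIC = 0.04236 × 5.19 = 0.220 mmol/kg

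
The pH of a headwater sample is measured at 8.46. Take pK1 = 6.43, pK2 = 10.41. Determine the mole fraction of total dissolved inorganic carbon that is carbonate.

α₂ = 0.0110

α₂ = 1 / (1 + [H⁺]/K2 + [H⁺]²/(K1K2)) = 1 / (1 + 10^+1.95 + 10^-0.08)
   = 1 / (1 + 89.125 + 0.83176) = 1/90.957 = 0.01099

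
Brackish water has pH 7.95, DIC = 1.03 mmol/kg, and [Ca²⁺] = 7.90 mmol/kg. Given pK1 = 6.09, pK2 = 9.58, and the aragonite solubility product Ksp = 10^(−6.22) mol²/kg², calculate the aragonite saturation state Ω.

α₂ = 1 / (1 + [H⁺]/K2 + [H⁺]²/(K1K2)) = 1 / (1 + 10^+1.63 + 10^-0.23)
   = 1 / (1 + 42.658 + 0.58884) = 1/44.247 = 0.02260
[CO3²⁻] = α₂ × DIC = 0.02260 × 1.03 = 0.02328 mmol/kg
Ksp = 10^(−6.22) = 6.026×10^-7
Ω = [Ca²⁺][CO3²⁻]/Ksp = (7.90×10^-3)(2.328×10^-5) / 6.026×10^-7 = 0.305

Ω = 0.305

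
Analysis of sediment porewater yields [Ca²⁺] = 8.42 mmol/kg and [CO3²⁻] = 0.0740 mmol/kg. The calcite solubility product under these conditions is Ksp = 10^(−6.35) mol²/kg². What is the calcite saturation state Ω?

Ω = 1.39

Ksp = 10^(−6.35) = 4.467×10^-7
Ω = [Ca²⁺][CO3²⁻]/Ksp = (8.42×10^-3)(0.0740×10^-3) / 4.467×10^-7 = 1.39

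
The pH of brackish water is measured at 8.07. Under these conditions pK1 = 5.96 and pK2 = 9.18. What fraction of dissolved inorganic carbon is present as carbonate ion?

α₂ = 1 / (1 + [H⁺]/K2 + [H⁺]²/(K1K2)) = 1 / (1 + 10^+1.11 + 10^-1.00)
   = 1 / (1 + 12.882 + 0.10000) = 1/13.982 = 0.07152

α₂ = 0.0715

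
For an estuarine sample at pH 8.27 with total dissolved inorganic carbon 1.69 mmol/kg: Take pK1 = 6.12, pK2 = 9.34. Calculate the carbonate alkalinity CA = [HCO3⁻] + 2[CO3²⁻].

CA = 1.81 mmol/kg

CA = [HCO3⁻] + 2[CO3²⁻] = (α₁ + 2α₂)·DIC
At pH 8.27: [H⁺]/K1 = 10^-2.15 = 0.0070795, K2/[H⁺] = 10^-1.07 = 0.085114
α₁ = 1/(1 + 0.0070795 + 0.085114) = 1/1.0922 = 0.9156; α₂ = α₁·K2/[H⁺] = 0.07793
α₁ + 2α₂ = 1.0714
CA = 1.0714 × 1.69 = 1.81 mmol/kg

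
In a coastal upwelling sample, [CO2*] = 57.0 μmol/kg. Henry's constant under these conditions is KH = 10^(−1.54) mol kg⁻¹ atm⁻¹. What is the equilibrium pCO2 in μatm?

pCO2 = 1980 μatm

KH = 10^(−1.54) = 2.884×10^-2 mol kg⁻¹ atm⁻¹
pCO2 = [CO2*]/KH = 57.0×10^-6 / 2.884×10^-2 = 1.98×10^-3 atm = 1980 μatm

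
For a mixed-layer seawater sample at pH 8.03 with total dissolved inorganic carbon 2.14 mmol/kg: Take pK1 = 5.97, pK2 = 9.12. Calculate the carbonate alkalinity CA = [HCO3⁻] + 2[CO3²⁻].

CA = 2.28 mmol/kg

CA = [HCO3⁻] + 2[CO3²⁻] = (α₁ + 2α₂)·DIC
At pH 8.03: [H⁺]/K1 = 10^-2.06 = 0.0087096, K2/[H⁺] = 10^-1.09 = 0.081283
α₁ = 1/(1 + 0.0087096 + 0.081283) = 1/1.0900 = 0.9174; α₂ = α₁·K2/[H⁺] = 0.07457
α₁ + 2α₂ = 1.0666
CA = 1.0666 × 2.14 = 2.28 mmol/kg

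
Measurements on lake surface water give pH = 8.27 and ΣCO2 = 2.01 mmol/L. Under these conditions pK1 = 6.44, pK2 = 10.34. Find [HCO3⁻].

[HCO3⁻] = 1.96 mmol/L

α₁ = 1 / (1 + [H⁺]/K1 + K2/[H⁺]) = 1 / (1 + 10^-1.83 + 10^-2.07)
   = 1 / (1 + 0.014791 + 0.0085114) = 1/1.0233 = 0.9772
[HCO3⁻] = α₁ × DIC = 0.9772 × 2.01 = 1.96 mmol/L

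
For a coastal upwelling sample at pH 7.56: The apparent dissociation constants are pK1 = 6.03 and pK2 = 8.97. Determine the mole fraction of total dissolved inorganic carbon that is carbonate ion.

α₂ = 0.0364

α₂ = 1 / (1 + [H⁺]/K2 + [H⁺]²/(K1K2)) = 1 / (1 + 10^+1.41 + 10^-0.12)
   = 1 / (1 + 25.704 + 0.75858) = 1/27.463 = 0.03641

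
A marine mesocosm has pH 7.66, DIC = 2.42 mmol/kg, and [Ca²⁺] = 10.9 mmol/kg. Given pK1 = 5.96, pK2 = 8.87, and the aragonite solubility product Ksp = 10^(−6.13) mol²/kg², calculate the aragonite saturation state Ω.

Ω = 2.03

α₂ = 1 / (1 + [H⁺]/K2 + [H⁺]²/(K1K2)) = 1 / (1 + 10^+1.21 + 10^-0.49)
   = 1 / (1 + 16.218 + 0.32359) = 1/17.542 = 0.05701
[CO3²⁻] = α₂ × DIC = 0.05701 × 2.42 = 0.1380 mmol/kg
Ksp = 10^(−6.13) = 7.413×10^-7
Ω = [Ca²⁺][CO3²⁻]/Ksp = (10.9×10^-3)(1.380×10^-4) / 7.413×10^-7 = 2.03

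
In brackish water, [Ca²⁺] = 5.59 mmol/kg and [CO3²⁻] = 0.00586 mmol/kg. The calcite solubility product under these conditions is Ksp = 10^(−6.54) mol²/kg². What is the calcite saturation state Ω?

Ω = 0.114

Ksp = 10^(−6.54) = 2.884×10^-7
Ω = [Ca²⁺][CO3²⁻]/Ksp = (5.59×10^-3)(0.00586×10^-3) / 2.884×10^-7 = 0.114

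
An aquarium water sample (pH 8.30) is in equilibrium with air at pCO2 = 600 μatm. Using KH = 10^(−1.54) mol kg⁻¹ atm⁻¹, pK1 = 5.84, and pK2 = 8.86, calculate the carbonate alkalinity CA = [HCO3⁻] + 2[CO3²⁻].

[CO2*] = KH · pCO2 = 10^(−1.54) × 600×10^-6 = 1.730×10^-5 mol/kg
α₀ = 1/(1 + K1/[H⁺] + K1K2/[H⁺]²) = 1/(1 + 10^+2.46 + 10^+1.90) = 0.002711
DIC = [CO2*]/α₀ = 1.730×10^-5 / 0.002711 = 6.382 mmol/kg
CA = (α₁ + 2α₂)·DIC = (0.7819 + 2×0.2154) × 6.382 = 7.74 mmol/kg

CA = 7.74 mmol/kg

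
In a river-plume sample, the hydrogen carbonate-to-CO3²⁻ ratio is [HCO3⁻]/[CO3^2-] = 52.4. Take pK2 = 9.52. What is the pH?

pH = 7.80

From K2 = [H⁺][CO3^2-]/[HCO3⁻]:  pH = pK2 − log₁₀([HCO3⁻]/[CO3^2-])
log₁₀(52.4) = +1.719
pH = 9.52 − (+1.719) = 7.80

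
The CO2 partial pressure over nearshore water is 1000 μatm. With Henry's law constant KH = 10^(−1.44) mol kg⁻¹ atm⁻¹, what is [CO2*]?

[CO2*] = 36.3 μmol/kg

KH = 10^(−1.44) = 3.631×10^-2 mol kg⁻¹ atm⁻¹
[CO2*] = KH · pCO2 = 3.631×10^-2 × 1000×10^-6 atm = 3.63×10^-5 mol/kg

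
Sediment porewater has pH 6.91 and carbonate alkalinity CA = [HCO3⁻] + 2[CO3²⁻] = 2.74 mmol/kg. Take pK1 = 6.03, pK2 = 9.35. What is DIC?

CA = [HCO3⁻] + 2[CO3²⁻] = (α₁ + 2α₂)·DIC
At pH 6.91: [H⁺]/K1 = 10^-0.88 = 0.13183, K2/[H⁺] = 10^-2.44 = 0.0036308
α₁ = 1/(1 + 0.13183 + 0.0036308) = 1/1.1355 = 0.8807; α₂ = α₁·K2/[H⁺] = 0.003198
α₁ + 2α₂ = 0.8871
DIC = CA / (α₁ + 2α₂) = 2.74 / 0.8871 = 3.09 mmol/kg

DIC = 3.09 mmol/kg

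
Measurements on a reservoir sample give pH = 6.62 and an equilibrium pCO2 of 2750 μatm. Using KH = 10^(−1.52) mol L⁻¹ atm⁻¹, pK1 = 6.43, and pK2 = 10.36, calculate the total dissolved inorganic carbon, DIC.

DIC = 0.212 mmol/L

[CO2*] = KH · pCO2 = 10^(−1.52) × 2750×10^-6 = 8.305×10^-5 mol/L
α₀ = 1/(1 + K1/[H⁺] + K1K2/[H⁺]²) = 1/(1 + 10^+0.19 + 10^-3.55) = 0.3923
DIC = [CO2*]/α₀ = 8.305×10^-5 / 0.3923 = 0.212 mmol/L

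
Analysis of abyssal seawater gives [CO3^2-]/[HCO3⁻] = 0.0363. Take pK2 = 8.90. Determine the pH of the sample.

pH = 7.46

From K2 = [H⁺][CO3^2-]/[HCO3⁻]:  pH = pK2 + log₁₀([CO3^2-]/[HCO3⁻])
log₁₀(0.0363) = -1.440
pH = 8.90 + (-1.440) = 7.46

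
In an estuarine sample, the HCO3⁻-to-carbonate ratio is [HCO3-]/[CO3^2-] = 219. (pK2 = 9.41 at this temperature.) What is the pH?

pH = 7.07

From K2 = [H⁺][CO3^2-]/[HCO3-]:  pH = pK2 − log₁₀([HCO3-]/[CO3^2-])
log₁₀(219) = +2.340
pH = 9.41 − (+2.340) = 7.07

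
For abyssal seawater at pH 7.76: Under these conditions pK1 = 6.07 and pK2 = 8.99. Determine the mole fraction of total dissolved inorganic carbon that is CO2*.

α₀ = 0.0189

α₀ = 1 / (1 + K1/[H⁺] + K1K2/[H⁺]²) = 1 / (1 + 10^+1.69 + 10^+0.46)
   = 1 / (1 + 48.978 + 2.8840) = 1/52.862 = 0.01892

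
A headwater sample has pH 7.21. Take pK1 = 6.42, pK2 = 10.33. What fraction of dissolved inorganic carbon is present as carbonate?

α₂ = 1 / (1 + [H⁺]/K2 + [H⁺]²/(K1K2)) = 1 / (1 + 10^+3.12 + 10^+2.33)
   = 1 / (1 + 1318.3 + 213.80) = 1/1533.1 = 0.0006523

α₂ = 0.000652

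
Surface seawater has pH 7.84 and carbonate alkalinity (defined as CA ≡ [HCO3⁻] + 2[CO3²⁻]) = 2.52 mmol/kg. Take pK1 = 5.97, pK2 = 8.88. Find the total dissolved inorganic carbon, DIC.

DIC = 2.35 mmol/kg

CA = [HCO3⁻] + 2[CO3²⁻] = (α₁ + 2α₂)·DIC
At pH 7.84: [H⁺]/K1 = 10^-1.87 = 0.013490, K2/[H⁺] = 10^-1.04 = 0.091201
α₁ = 1/(1 + 0.013490 + 0.091201) = 1/1.1047 = 0.9052; α₂ = α₁·K2/[H⁺] = 0.08256
α₁ + 2α₂ = 1.0703
DIC = CA / (α₁ + 2α₂) = 2.52 / 1.0703 = 2.35 mmol/kg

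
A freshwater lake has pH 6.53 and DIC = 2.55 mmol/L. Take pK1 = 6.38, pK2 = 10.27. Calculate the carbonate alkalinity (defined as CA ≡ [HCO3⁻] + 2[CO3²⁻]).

CA = [HCO3⁻] + 2[CO3²⁻] = (α₁ + 2α₂)·DIC
At pH 6.53: [H⁺]/K1 = 10^-0.15 = 0.70795, K2/[H⁺] = 10^-3.74 = 0.00018197
α₁ = 1/(1 + 0.70795 + 0.00018197) = 1/1.7081 = 0.5854; α₂ = α₁·K2/[H⁺] = 0.0001065
α₁ + 2α₂ = 0.5856
CA = 0.5856 × 2.55 = 1.49 mmol/L

CA = 1.49 mmol/L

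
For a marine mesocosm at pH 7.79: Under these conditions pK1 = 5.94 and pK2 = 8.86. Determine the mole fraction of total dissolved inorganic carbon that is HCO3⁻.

α₁ = 0.910

α₁ = 1 / (1 + [H⁺]/K1 + K2/[H⁺]) = 1 / (1 + 10^-1.85 + 10^-1.07)
   = 1 / (1 + 0.014125 + 0.085114) = 1/1.0992 = 0.9097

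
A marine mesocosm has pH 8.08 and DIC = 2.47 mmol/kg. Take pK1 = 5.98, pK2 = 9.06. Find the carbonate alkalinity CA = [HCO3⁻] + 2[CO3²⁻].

CA = 2.68 mmol/kg

CA = [HCO3⁻] + 2[CO3²⁻] = (α₁ + 2α₂)·DIC
At pH 8.08: [H⁺]/K1 = 10^-2.10 = 0.0079433, K2/[H⁺] = 10^-0.98 = 0.10471
α₁ = 1/(1 + 0.0079433 + 0.10471) = 1/1.1127 = 0.8988; α₂ = α₁·K2/[H⁺] = 0.09411
α₁ + 2α₂ = 1.0870
CA = 1.0870 × 2.47 = 2.68 mmol/kg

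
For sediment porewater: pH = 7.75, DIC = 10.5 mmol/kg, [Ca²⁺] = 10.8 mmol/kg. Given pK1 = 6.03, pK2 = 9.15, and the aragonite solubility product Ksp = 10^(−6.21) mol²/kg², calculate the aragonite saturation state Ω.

α₂ = 1 / (1 + [H⁺]/K2 + [H⁺]²/(K1K2)) = 1 / (1 + 10^+1.40 + 10^-0.32)
   = 1 / (1 + 25.119 + 0.47863) = 1/26.597 = 0.03760
[CO3²⁻] = α₂ × DIC = 0.03760 × 10.5 = 0.3948 mmol/kg
Ksp = 10^(−6.21) = 6.166×10^-7
Ω = [Ca²⁺][CO3²⁻]/Ksp = (10.8×10^-3)(3.948×10^-4) / 6.166×10^-7 = 6.91

Ω = 6.91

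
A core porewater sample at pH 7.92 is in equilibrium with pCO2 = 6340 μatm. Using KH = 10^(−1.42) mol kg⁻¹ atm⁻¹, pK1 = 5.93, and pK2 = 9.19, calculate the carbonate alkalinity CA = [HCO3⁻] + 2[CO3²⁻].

CA = 26.1 mmol/kg

[CO2*] = KH · pCO2 = 10^(−1.42) × 6340×10^-6 = 2.410×10^-4 mol/kg
α₀ = 1/(1 + K1/[H⁺] + K1K2/[H⁺]²) = 1/(1 + 10^+1.99 + 10^+0.72) = 0.009618
DIC = [CO2*]/α₀ = 2.410×10^-4 / 0.009618 = 25.06 mmol/kg
CA = (α₁ + 2α₂)·DIC = (0.9399 + 2×0.05048) × 25.06 = 26.1 mmol/kg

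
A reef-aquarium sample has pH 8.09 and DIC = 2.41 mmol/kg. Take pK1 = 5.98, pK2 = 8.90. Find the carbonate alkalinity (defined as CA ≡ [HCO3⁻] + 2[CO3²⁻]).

CA = [HCO3⁻] + 2[CO3²⁻] = (α₁ + 2α₂)·DIC
At pH 8.09: [H⁺]/K1 = 10^-2.11 = 0.0077625, K2/[H⁺] = 10^-0.81 = 0.15488
α₁ = 1/(1 + 0.0077625 + 0.15488) = 1/1.1626 = 0.8601; α₂ = α₁·K2/[H⁺] = 0.1332
α₁ + 2α₂ = 1.1265
CA = 1.1265 × 2.41 = 2.71 mmol/kg

CA = 2.71 mmol/kg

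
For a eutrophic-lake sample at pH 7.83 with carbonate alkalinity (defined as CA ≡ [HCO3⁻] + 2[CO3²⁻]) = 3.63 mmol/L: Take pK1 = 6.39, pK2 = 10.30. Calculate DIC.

DIC = 3.75 mmol/L

CA = [HCO3⁻] + 2[CO3²⁻] = (α₁ + 2α₂)·DIC
At pH 7.83: [H⁺]/K1 = 10^-1.44 = 0.036308, K2/[H⁺] = 10^-2.47 = 0.0033884
α₁ = 1/(1 + 0.036308 + 0.0033884) = 1/1.0397 = 0.9618; α₂ = α₁·K2/[H⁺] = 0.003259
α₁ + 2α₂ = 0.9683
DIC = CA / (α₁ + 2α₂) = 3.63 / 0.9683 = 3.75 mmol/L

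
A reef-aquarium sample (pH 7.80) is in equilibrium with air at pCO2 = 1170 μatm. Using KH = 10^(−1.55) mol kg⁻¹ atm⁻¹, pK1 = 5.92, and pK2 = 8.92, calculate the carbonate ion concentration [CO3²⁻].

[CO2*] = KH · pCO2 = 10^(−1.55) × 1170×10^-6 = 3.298×10^-5 mol/kg
α₀ = 1/(1 + K1/[H⁺] + K1K2/[H⁺]²) = 1/(1 + 10^+1.88 + 10^+0.76) = 0.01210
DIC = [CO2*]/α₀ = 3.298×10^-5 / 0.01210 = 2.724 mmol/kg
[CO3²⁻] = α₂·DIC; α₂ = 0.06966, so [CO3²⁻] = 0.06966 × 2.724 = 0.190 mmol/kg

[CO3²⁻] = 0.190 mmol/kg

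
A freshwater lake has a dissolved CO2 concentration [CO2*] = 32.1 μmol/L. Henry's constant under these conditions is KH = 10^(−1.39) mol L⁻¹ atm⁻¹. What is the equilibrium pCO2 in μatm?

pCO2 = 788 μatm

KH = 10^(−1.39) = 4.074×10^-2 mol L⁻¹ atm⁻¹
pCO2 = [CO2*]/KH = 32.1×10^-6 / 4.074×10^-2 = 7.88×10^-4 atm = 788 μatm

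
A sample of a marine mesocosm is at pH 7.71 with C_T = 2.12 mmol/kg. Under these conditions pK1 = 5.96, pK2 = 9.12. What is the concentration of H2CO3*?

[CO2*] = 0.0357 mmol/kg

α₀ = 1 / (1 + K1/[H⁺] + K1K2/[H⁺]²) = 1 / (1 + 10^+1.75 + 10^+0.34)
   = 1 / (1 + 56.234 + 2.1878) = 1/59.422 = 0.01683
[CO2*] = α₀ × DIC = 0.01683 × 2.12 = 0.0357 mmol/kg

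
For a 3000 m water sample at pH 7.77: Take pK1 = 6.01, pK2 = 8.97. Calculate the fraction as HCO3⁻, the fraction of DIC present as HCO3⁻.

α₁ = 0.926

α₁ = 1 / (1 + [H⁺]/K1 + K2/[H⁺]) = 1 / (1 + 10^-1.76 + 10^-1.20)
   = 1 / (1 + 0.017378 + 0.063096) = 1/1.0805 = 0.9255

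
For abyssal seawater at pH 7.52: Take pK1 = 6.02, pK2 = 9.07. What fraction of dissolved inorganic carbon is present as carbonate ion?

α₂ = 1 / (1 + [H⁺]/K2 + [H⁺]²/(K1K2)) = 1 / (1 + 10^+1.55 + 10^+0.05)
   = 1 / (1 + 35.481 + 1.1220) = 1/37.603 = 0.02659

α₂ = 0.0266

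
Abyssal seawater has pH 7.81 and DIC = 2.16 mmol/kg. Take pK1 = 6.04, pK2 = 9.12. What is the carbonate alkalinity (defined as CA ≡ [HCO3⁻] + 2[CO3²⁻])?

CA = [HCO3⁻] + 2[CO3²⁻] = (α₁ + 2α₂)·DIC
At pH 7.81: [H⁺]/K1 = 10^-1.77 = 0.016982, K2/[H⁺] = 10^-1.31 = 0.048978
α₁ = 1/(1 + 0.016982 + 0.048978) = 1/1.0660 = 0.9381; α₂ = α₁·K2/[H⁺] = 0.04595
α₁ + 2α₂ = 1.0300
CA = 1.0300 × 2.16 = 2.22 mmol/kg

CA = 2.22 mmol/kg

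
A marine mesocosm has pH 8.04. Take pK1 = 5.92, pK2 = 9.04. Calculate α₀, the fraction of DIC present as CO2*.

α₀ = 0.00685

α₀ = 1 / (1 + K1/[H⁺] + K1K2/[H⁺]²) = 1 / (1 + 10^+2.12 + 10^+1.12)
   = 1 / (1 + 131.83 + 13.183) = 1/146.01 = 0.006849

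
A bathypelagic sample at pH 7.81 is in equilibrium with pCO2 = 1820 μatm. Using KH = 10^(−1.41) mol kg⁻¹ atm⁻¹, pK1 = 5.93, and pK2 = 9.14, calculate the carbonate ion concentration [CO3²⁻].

[CO3²⁻] = 0.251 mmol/kg

[CO2*] = KH · pCO2 = 10^(−1.41) × 1820×10^-6 = 7.081×10^-5 mol/kg
α₀ = 1/(1 + K1/[H⁺] + K1K2/[H⁺]²) = 1/(1 + 10^+1.88 + 10^+0.55) = 0.01244
DIC = [CO2*]/α₀ = 7.081×10^-5 / 0.01244 = 5.693 mmol/kg
[CO3²⁻] = α₂·DIC; α₂ = 0.04413, so [CO3²⁻] = 0.04413 × 5.693 = 0.251 mmol/kg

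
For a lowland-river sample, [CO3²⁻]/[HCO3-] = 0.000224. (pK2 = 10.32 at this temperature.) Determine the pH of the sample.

From K2 = [H⁺][CO3²⁻]/[HCO3-]:  pH = pK2 + log₁₀([CO3²⁻]/[HCO3-])
log₁₀(0.000224) = -3.650
pH = 10.32 + (-3.650) = 6.67

pH = 6.67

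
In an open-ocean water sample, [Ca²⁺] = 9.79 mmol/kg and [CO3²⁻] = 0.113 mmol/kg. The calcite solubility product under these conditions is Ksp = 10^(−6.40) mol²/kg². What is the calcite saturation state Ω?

Ω = 2.78

Ksp = 10^(−6.40) = 3.981×10^-7
Ω = [Ca²⁺][CO3²⁻]/Ksp = (9.79×10^-3)(0.113×10^-3) / 3.981×10^-7 = 2.78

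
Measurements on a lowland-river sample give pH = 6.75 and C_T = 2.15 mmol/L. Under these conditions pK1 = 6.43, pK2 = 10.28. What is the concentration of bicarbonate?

[HCO3⁻] = 1.45 mmol/L

α₁ = 1 / (1 + [H⁺]/K1 + K2/[H⁺]) = 1 / (1 + 10^-0.32 + 10^-3.53)
   = 1 / (1 + 0.47863 + 0.00029512) = 1/1.4789 = 0.6762
[HCO3⁻] = α₁ × DIC = 0.6762 × 2.15 = 1.45 mmol/L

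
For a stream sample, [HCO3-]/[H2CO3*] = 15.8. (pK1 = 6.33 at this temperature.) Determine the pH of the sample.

pH = 7.53

From K1 = [H⁺][HCO3-]/[H2CO3*]:  pH = pK1 + log₁₀([HCO3-]/[H2CO3*])
log₁₀(15.8) = +1.199
pH = 6.33 + (+1.199) = 7.53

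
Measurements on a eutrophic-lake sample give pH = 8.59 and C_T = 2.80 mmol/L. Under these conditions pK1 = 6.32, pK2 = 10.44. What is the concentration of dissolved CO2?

α₀ = 1 / (1 + K1/[H⁺] + K1K2/[H⁺]²) = 1 / (1 + 10^+2.27 + 10^+0.42)
   = 1 / (1 + 186.21 + 2.6303) = 1/189.84 = 0.005268
[CO2*] = α₀ × DIC = 0.005268 × 2.80 = 0.0147 mmol/L = 14.7 μmol/L

[CO2*] = 14.7 μmol/L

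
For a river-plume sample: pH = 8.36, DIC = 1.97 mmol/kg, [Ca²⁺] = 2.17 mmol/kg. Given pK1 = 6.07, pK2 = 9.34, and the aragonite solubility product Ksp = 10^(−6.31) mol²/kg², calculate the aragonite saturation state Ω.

Ω = 0.824

α₂ = 1 / (1 + [H⁺]/K2 + [H⁺]²/(K1K2)) = 1 / (1 + 10^+0.98 + 10^-1.31)
   = 1 / (1 + 9.5499 + 0.048978) = 1/10.599 = 0.09435
[CO3²⁻] = α₂ × DIC = 0.09435 × 1.97 = 0.1859 mmol/kg
Ksp = 10^(−6.31) = 4.898×10^-7
Ω = [Ca²⁺][CO3²⁻]/Ksp = (2.17×10^-3)(1.859×10^-4) / 4.898×10^-7 = 0.824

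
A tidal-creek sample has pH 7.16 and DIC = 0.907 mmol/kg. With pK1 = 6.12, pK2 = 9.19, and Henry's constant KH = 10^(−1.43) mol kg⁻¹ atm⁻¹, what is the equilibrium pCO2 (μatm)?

α₀ = 1 / (1 + K1/[H⁺] + K1K2/[H⁺]²) = 1 / (1 + 10^+1.04 + 10^-0.99)
   = 1 / (1 + 10.965 + 0.10233) = 1/12.067 = 0.08287
[CO2*] = α₀ × DIC = 0.08287 × 0.907 = 0.07516 mmol/kg
pCO2 = [CO2*]/KH = 7.516×10^-5 / 3.715×10^-2 = 2020 μatm

pCO2 = 2020 μatm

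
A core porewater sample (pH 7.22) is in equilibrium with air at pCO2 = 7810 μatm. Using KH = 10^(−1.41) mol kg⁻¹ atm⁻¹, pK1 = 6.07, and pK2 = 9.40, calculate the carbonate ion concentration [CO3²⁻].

[CO3²⁻] = 0.0284 mmol/kg

[CO2*] = KH · pCO2 = 10^(−1.41) × 7810×10^-6 = 3.038×10^-4 mol/kg
α₀ = 1/(1 + K1/[H⁺] + K1K2/[H⁺]²) = 1/(1 + 10^+1.15 + 10^-1.03) = 0.06571
DIC = [CO2*]/α₀ = 3.038×10^-4 / 0.06571 = 4.624 mmol/kg
[CO3²⁻] = α₂·DIC; α₂ = 0.006132, so [CO3²⁻] = 0.006132 × 4.624 = 0.0284 mmol/kg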